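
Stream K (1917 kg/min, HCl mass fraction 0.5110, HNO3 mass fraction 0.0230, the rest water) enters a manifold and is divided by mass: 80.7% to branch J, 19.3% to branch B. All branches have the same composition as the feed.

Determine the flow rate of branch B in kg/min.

Branch B flow = 0.193×1917 = 369.98 kg/min.

370 kg/min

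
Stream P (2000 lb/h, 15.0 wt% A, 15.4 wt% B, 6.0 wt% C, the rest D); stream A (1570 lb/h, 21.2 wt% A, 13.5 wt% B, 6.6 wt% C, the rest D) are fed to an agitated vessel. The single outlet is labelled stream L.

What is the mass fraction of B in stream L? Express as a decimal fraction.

Total flow out = 2000 + 1570 = 3570 lb/h.
B in = 2000×0.154 + 1570×0.135 = 519.95 lb/h.
B mass fraction in L = 519.95/3570 = 0.1456.

0.1456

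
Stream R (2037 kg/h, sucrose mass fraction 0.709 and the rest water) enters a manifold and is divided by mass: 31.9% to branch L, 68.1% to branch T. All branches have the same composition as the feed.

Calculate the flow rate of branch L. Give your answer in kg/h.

Branch L flow = 0.319×2037 = 649.8 kg/h.

649.8 kg/h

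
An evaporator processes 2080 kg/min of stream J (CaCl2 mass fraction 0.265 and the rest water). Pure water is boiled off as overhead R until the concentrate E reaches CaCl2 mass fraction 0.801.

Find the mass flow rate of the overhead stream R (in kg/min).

CaCl2 is conserved: 2080×0.265 = 551.2 kg/min all reports to the concentrate.
Concentrate = 551.2/(target fraction) = 688.14 kg/min.
Overhead = 2080 − 688.14 = 1391.9 kg/min.

1392 kg/min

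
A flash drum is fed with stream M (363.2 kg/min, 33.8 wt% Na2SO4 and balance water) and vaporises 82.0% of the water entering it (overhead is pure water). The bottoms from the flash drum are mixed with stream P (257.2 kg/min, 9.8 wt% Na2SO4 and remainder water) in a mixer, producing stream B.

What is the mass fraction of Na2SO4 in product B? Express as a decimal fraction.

0.350

Vapour removed = 0.820×0.662×363.2 = 197.16 kg/min; concentrate = 166.04 kg/min.
Na2SO4 reaching the mixer = 122.76 (from concentrate) + 257.2×0.098 = 147.97 kg/min.
Product flow = 166.04 + 257.2 = 423.24 kg/min; Na2SO4 fraction = 0.350.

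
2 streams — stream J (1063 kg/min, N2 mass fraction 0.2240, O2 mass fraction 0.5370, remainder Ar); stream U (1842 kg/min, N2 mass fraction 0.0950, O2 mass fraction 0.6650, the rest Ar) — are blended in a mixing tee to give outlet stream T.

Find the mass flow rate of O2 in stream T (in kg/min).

O2 out = O2 in = 1063×0.537 + 1842×0.665 = 1795.8 kg/min.

1796 kg/min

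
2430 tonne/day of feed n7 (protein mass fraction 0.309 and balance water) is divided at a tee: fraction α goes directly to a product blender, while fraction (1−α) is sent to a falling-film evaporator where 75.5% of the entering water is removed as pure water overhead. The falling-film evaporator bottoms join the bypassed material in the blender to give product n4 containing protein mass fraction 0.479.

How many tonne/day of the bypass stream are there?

All 2430×0.309 = 750.87 tonne/day of protein reaches n4, so n4 = 750.87/0.479 = 1567.6 tonne/day and vapour = 862.42 tonne/day.
The evaporator receives (1−α)·2430 of feed at 0.691 water and removes 0.755 of that water:
0.755×0.691×(1−α)×2430 = 862.42
(1−α) = 862.42/1267.7 = 0.6803;  α = 0.3197.
Bypass flow = 0.3197×2430 = 776.92 tonne/day.

776.9 tonne/day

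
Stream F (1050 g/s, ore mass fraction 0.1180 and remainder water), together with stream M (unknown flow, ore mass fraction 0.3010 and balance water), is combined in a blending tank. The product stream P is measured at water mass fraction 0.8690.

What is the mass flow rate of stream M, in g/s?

Let M be the unknown flow. Total out = 1050 + M.
water balance: 926.1 + 0.699·M = 0.869·(1050 + M)
(0.699 − 0.869)·M = 0.869×1050 − 926.1 = -13.65
M = -13.65 / -0.170 = 80.294 g/s

80.29 g/s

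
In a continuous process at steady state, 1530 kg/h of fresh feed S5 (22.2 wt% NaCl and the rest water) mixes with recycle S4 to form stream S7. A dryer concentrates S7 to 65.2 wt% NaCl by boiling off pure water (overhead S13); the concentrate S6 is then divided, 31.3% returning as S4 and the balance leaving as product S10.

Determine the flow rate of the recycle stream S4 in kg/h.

237.3 kg/h

Overall NaCl balance (none leaves overhead): NaCl in fresh feed = NaCl in product, i.e. 1530×0.222 = (1−0.313)·S6·0.652.
S6 = 339.66/(0.652×0.687) = 758.3 kg/h.
Recycle S4 = 0.313×758.3 = 237.35 kg/h.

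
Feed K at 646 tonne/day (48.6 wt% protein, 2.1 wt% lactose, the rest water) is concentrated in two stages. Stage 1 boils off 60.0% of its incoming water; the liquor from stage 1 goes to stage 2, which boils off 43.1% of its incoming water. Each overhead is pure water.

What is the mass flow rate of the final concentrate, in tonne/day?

water in feed = 646×0.493 = 318.48 tonne/day.
After stage 1: water left = (1−0.600)×318.48 = 127.39; stream total = 454.91 tonne/day.
After stage 2: water left = (1−0.431)×127.39 = 72.486; final concentrate = 400.01 tonne/day.

400 tonne/day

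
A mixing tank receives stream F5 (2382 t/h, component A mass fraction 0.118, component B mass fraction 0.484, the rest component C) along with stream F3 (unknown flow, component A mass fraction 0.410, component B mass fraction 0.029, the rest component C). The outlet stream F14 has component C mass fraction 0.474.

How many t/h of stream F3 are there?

Let F3 be the unknown flow. Total out = 2382 + F3.
component C balance: 948.04 + 0.561·F3 = 0.474·(2382 + F3)
(0.561 − 0.474)·F3 = 0.474×2382 − 948.04 = 181.03
F3 = 181.03 / 0.087 = 2080.8 t/h

2081 t/h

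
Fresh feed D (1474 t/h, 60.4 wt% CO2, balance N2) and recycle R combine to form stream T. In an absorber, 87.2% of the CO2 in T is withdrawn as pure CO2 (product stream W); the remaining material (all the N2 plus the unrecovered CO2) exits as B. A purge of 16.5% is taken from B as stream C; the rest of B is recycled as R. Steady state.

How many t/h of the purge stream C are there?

N2 enters only via D and leaves only via the purge: 1474×0.396 = 0.165×(N2 in B), and the absorber passes all N2, so N2 in T = N2 in B = 3537.6 t/h.
CO2 in T: m_A = 1474×0.604 + (1−0.165)·(1−0.872)·m_A, so m_A = 890.3/0.8931 = 996.84 t/h.
B = (1−0.872)×996.84 + 3537.6 = 3665.2 t/h.
Purge C = 0.165×3665.2 = 604.76 t/h.

604.8 t/h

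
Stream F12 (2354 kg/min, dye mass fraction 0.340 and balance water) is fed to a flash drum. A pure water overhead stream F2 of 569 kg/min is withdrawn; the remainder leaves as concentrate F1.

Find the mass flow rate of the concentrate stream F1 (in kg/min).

Concentrate = 2354 − 569 = 1785 kg/min.

1785 kg/min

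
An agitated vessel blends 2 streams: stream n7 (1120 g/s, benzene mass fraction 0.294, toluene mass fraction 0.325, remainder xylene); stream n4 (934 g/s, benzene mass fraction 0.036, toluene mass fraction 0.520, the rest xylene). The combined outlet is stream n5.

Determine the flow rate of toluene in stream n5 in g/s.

849.7 g/s

toluene out = toluene in = 1120×0.325 + 934×0.520 = 849.68 g/s.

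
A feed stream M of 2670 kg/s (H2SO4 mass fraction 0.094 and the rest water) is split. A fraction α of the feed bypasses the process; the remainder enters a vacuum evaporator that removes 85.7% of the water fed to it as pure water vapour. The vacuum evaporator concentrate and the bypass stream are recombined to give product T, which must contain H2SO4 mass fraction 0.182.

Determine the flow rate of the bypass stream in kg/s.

1007 kg/s

All 2670×0.094 = 250.98 kg/s of H2SO4 reaches T, so T = 250.98/0.182 = 1379 kg/s and vapour = 1291 kg/s.
The evaporator receives (1−α)·2670 of feed at 0.906 water and removes 0.857 of that water:
0.857×0.906×(1−α)×2670 = 1291
(1−α) = 1291/2073.1 = 0.6227;  α = 0.3773.
Bypass flow = 0.3773×2670 = 1007.3 kg/s.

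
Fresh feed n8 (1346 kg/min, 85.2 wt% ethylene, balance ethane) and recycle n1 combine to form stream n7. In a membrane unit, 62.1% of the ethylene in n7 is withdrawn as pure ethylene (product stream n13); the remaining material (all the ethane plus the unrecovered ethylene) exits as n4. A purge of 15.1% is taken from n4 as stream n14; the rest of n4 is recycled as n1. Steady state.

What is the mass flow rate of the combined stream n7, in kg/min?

ethane enters only via n8 and leaves only via the purge: 1346×0.148 = 0.151×(ethane in n4), and the membrane unit passes all ethane, so ethane in n7 = ethane in n4 = 1319.3 kg/min.
ethylene in n7: m_A = 1346×0.852 + (1−0.151)·(1−0.621)·m_A, so m_A = 1146.8/0.6782 = 1690.9 kg/min.
n7 = 1690.9 + 1319.3 = 3010.1 kg/min.

3010 kg/min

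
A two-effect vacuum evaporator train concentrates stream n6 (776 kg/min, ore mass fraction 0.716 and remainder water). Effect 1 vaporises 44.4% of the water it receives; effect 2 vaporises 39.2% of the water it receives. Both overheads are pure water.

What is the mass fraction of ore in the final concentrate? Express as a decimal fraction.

0.882

water in feed = 776×0.284 = 220.38 kg/min.
After stage 1: water left = (1−0.444)×220.38 = 122.53; stream total = 678.15 kg/min.
After stage 2: water left = (1−0.392)×122.53 = 74.5; final concentrate = 630.12 kg/min.
ore fraction = 555.62/630.12 = 0.882.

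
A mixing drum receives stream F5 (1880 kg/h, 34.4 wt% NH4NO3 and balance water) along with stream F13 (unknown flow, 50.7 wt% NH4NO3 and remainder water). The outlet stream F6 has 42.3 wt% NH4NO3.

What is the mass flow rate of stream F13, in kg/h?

1768 kg/h

Let F13 be the unknown flow. Total out = 1880 + F13.
NH4NO3 balance: 646.72 + 0.507·F13 = 0.423·(1880 + F13)
(0.507 − 0.423)·F13 = 0.423×1880 − 646.72 = 148.52
F13 = 148.52 / 0.084 = 1768.1 kg/h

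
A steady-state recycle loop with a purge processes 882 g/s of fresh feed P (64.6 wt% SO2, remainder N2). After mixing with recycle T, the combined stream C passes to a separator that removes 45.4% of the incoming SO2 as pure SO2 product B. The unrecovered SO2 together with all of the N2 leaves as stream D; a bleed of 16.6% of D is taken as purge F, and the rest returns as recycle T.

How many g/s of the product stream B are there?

475 g/s

SO2 in C: m_A = 882×0.646 + (1−0.166)·(1−0.454)·m_A, so m_A = 569.77/0.5446 = 1046.2 g/s.
Product B = 0.454×1046.2 = 474.95 g/s.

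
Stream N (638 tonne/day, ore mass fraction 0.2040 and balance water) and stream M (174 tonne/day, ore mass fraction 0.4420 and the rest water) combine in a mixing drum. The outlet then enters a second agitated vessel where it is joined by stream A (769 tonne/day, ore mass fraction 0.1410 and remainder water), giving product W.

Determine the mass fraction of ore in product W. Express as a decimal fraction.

0.1996

Overall, product flow = 1581 tonne/day.
ore in = 638×0.204 + 174×0.442 + 769×0.141 = 315.49 tonne/day.
ore fraction in W = 0.1996.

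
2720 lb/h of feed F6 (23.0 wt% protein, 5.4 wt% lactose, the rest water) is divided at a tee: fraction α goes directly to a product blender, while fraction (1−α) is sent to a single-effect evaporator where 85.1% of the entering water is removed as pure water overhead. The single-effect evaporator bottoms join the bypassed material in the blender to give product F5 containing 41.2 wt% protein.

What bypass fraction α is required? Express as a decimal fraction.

All 2720×0.230 = 625.6 lb/h of protein reaches F5, so F5 = 625.6/0.412 = 1518.4 lb/h and vapour = 1201.6 lb/h.
The evaporator receives (1−α)·2720 of feed at 0.716 water and removes 0.851 of that water:
0.851×0.716×(1−α)×2720 = 1201.6
(1−α) = 1201.6/1657.3 = 0.7250;  α = 0.2750.

0.275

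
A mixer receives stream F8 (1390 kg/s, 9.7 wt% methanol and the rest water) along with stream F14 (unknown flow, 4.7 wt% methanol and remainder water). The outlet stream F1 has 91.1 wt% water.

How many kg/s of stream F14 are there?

264.8 kg/s

Let F14 be the unknown flow. Total out = 1390 + F14.
water balance: 1255.2 + 0.953·F14 = 0.911·(1390 + F14)
(0.953 − 0.911)·F14 = 0.911×1390 − 1255.2 = 11.12
F14 = 11.12 / 0.042 = 264.76 kg/s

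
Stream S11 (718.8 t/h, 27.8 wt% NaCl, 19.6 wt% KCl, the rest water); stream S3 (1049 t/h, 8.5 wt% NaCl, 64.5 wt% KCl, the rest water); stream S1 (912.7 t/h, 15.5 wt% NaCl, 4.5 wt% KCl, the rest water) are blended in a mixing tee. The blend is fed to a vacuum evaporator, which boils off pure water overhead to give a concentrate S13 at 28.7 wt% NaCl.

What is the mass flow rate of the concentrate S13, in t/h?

1500 t/h

NaCl entering = 718.8×0.278 + 1049×0.085 + 912.7×0.155 = 430.46 t/h.
All NaCl reports to S13, so S13 = 430.46/0.287 = 1499.9 t/h.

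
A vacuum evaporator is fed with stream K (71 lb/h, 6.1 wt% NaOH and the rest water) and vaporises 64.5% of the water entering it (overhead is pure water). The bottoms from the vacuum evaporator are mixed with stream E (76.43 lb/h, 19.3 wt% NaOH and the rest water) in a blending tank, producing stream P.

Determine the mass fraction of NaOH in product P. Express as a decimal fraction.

0.183

Vapour removed = 0.645×0.939×71 = 43.002 lb/h; concentrate = 27.998 lb/h.
NaOH reaching the mixer = 4.331 (from concentrate) + 76.43×0.193 = 19.082 lb/h.
Product flow = 27.998 + 76.43 = 104.43 lb/h; NaOH fraction = 0.183.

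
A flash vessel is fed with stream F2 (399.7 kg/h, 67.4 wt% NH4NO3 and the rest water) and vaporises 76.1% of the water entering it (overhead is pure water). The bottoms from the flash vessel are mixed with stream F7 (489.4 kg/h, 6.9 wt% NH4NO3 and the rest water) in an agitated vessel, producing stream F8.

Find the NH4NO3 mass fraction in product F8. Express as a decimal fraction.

0.384

Vapour removed = 0.761×0.326×399.7 = 99.16 kg/h; concentrate = 300.54 kg/h.
NH4NO3 reaching the mixer = 269.4 (from concentrate) + 489.4×0.069 = 303.17 kg/h.
Product flow = 300.54 + 489.4 = 789.94 kg/h; NH4NO3 fraction = 0.384.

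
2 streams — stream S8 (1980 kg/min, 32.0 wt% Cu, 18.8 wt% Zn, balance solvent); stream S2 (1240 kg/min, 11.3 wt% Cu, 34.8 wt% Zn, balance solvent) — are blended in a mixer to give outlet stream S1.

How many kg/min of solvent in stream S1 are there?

1643 kg/min

solvent out = solvent in = 1980×0.492 + 1240×0.539 = 1642.5 kg/min.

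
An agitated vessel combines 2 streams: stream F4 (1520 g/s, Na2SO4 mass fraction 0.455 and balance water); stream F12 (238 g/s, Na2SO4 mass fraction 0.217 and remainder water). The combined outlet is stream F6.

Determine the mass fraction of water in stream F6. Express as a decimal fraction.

0.577

Total flow out = 1520 + 238 = 1758 g/s.
water in = 1520×0.545 + 238×0.783 = 1014.8 g/s.
water mass fraction in F6 = 1014.8/1758 = 0.577.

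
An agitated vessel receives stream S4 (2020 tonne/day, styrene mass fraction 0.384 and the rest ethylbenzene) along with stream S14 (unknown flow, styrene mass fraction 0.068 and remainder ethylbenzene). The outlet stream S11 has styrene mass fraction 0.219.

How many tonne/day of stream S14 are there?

Let S14 be the unknown flow. Total out = 2020 + S14.
styrene balance: 775.68 + 0.068·S14 = 0.219·(2020 + S14)
(0.068 − 0.219)·S14 = 0.219×2020 − 775.68 = -333.3
S14 = -333.3 / -0.151 = 2207.3 tonne/day

2207 tonne/day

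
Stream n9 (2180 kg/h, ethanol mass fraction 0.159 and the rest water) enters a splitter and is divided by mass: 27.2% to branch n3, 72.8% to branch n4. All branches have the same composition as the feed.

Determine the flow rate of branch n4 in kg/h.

1587 kg/h

Branch n4 flow = 0.728×2180 = 1587 kg/h.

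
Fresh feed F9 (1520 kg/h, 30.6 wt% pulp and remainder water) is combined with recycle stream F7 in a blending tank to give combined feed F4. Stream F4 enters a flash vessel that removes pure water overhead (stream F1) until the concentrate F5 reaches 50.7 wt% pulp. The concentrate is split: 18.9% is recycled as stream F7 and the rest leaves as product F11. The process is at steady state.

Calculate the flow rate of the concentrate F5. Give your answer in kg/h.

Overall pulp balance (none leaves overhead): pulp in fresh feed = pulp in product, i.e. 1520×0.306 = (1−0.189)·F5·0.507.
F5 = 465.12/(0.507×0.811) = 1131.2 kg/h.

1131 kg/h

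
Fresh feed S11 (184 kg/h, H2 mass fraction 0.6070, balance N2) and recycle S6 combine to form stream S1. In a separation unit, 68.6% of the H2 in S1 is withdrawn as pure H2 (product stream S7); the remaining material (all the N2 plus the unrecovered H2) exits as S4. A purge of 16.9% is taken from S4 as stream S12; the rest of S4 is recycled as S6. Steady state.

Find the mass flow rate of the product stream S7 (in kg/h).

H2 in S1: m_A = 184×0.607 + (1−0.169)·(1−0.686)·m_A, so m_A = 111.69/0.7391 = 151.12 kg/h.
Product S7 = 0.686×151.12 = 103.67 kg/h.

103.7 kg/h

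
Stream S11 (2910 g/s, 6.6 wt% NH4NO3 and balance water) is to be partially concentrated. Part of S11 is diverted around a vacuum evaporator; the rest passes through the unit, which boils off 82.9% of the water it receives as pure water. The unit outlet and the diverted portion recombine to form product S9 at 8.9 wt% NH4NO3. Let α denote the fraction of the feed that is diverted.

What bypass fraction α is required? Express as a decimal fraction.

All 2910×0.066 = 192.06 g/s of NH4NO3 reaches S9, so S9 = 192.06/0.089 = 2158 g/s and vapour = 752.02 g/s.
The evaporator receives (1−α)·2910 of feed at 0.934 water and removes 0.829 of that water:
0.829×0.934×(1−α)×2910 = 752.02
(1−α) = 752.02/2253.2 = 0.3338;  α = 0.6662.

0.666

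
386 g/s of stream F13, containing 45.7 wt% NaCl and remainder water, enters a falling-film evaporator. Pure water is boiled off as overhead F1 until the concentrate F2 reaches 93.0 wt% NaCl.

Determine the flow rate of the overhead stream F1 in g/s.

196.3 g/s

NaCl is conserved: 386×0.457 = 176.4 g/s all reports to the concentrate.
Concentrate = 176.4/(target fraction) = 189.68 g/s.
Overhead = 386 − 189.68 = 196.32 g/s.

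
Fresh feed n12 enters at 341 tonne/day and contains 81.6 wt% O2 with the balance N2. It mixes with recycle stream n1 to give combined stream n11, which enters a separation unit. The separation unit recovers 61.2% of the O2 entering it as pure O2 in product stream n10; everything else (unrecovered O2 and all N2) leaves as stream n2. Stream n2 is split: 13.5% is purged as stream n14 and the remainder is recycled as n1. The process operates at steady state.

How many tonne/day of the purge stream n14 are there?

84.68 tonne/day

N2 enters only via n12 and leaves only via the purge: 341×0.184 = 0.135×(N2 in n2), and the separation unit passes all N2, so N2 in n11 = N2 in n2 = 464.77 tonne/day.
O2 in n11: m_A = 341×0.816 + (1−0.135)·(1−0.612)·m_A, so m_A = 278.26/0.6644 = 418.82 tonne/day.
n2 = (1−0.612)×418.82 + 464.77 = 627.27 tonne/day.
Purge n14 = 0.135×627.27 = 84.682 tonne/day.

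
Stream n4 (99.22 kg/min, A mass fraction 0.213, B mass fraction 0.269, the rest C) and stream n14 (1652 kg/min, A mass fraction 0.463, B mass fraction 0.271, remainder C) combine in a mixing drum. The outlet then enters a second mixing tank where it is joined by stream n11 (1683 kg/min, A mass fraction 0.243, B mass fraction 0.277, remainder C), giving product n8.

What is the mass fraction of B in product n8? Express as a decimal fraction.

0.274

Overall, product flow = 3434.2 kg/min.
B in = 99.22×0.269 + 1652×0.271 + 1683×0.277 = 940.57 kg/min.
B fraction in n8 = 0.274.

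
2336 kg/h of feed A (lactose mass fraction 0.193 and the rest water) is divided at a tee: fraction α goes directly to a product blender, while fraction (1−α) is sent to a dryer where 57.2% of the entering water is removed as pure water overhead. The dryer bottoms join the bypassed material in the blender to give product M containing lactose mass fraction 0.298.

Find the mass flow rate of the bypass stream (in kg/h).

All 2336×0.193 = 450.85 kg/h of lactose reaches M, so M = 450.85/0.298 = 1512.9 kg/h and vapour = 823.09 kg/h.
The evaporator receives (1−α)·2336 of feed at 0.807 water and removes 0.572 of that water:
0.572×0.807×(1−α)×2336 = 823.09
(1−α) = 823.09/1078.3 = 0.7633;  α = 0.2367.
Bypass flow = 0.2367×2336 = 552.9 kg/h.

552.9 kg/h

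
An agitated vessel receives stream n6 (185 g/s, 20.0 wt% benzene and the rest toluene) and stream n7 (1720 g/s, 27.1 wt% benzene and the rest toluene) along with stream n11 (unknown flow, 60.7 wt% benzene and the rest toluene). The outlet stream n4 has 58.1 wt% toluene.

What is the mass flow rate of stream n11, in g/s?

1570 g/s

Let n11 be the unknown flow. Total out = 1905 + n11.
toluene balance: 1401.9 + 0.393·n11 = 0.581·(1905 + n11)
(0.393 − 0.581)·n11 = 0.581×1905 − 1401.9 = -295.08
n11 = -295.08 / -0.188 = 1569.5 g/s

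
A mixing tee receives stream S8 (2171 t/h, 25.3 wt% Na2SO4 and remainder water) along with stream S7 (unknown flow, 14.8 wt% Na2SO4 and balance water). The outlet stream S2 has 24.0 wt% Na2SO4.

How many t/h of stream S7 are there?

306.8 t/h

Let S7 be the unknown flow. Total out = 2171 + S7.
Na2SO4 balance: 549.26 + 0.148·S7 = 0.240·(2171 + S7)
(0.148 − 0.240)·S7 = 0.240×2171 − 549.26 = -28.223
S7 = -28.223 / -0.092 = 306.77 t/h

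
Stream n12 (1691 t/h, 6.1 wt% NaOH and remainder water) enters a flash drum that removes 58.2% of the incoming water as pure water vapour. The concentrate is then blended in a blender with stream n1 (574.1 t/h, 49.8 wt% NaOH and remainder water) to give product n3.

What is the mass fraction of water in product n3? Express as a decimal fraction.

Vapour removed = 0.582×0.939×1691 = 924.13 t/h; concentrate = 766.87 t/h.
water reaching the mixer = 663.72 (from concentrate) + 574.1×0.502 = 951.92 t/h.
Product flow = 766.87 + 574.1 = 1341 t/h; water fraction = 0.710.

0.710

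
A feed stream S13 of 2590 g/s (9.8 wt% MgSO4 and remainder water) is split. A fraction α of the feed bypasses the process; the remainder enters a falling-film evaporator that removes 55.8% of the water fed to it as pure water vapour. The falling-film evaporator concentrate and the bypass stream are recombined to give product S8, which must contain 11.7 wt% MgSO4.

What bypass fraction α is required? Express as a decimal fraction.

0.677

All 2590×0.098 = 253.82 g/s of MgSO4 reaches S8, so S8 = 253.82/0.117 = 2169.4 g/s and vapour = 420.6 g/s.
The evaporator receives (1−α)·2590 of feed at 0.902 water and removes 0.558 of that water:
0.558×0.902×(1−α)×2590 = 420.6
(1−α) = 420.6/1303.6 = 0.3226;  α = 0.6774.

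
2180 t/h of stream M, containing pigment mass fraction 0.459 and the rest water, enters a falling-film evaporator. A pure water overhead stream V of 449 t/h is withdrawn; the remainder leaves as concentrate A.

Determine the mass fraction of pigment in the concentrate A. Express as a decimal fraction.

0.578

pigment is not removed: 2180×0.459 = 1000.6 t/h of pigment enters A.
Concentrate = 2180 − 449 = 1731 t/h.
Mass fraction = 1000.6/1731 = 0.578.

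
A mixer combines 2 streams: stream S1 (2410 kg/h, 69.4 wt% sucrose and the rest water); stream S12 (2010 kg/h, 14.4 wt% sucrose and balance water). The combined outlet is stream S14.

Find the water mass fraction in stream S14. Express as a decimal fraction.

Total flow out = 2410 + 2010 = 4420 kg/h.
water in = 2410×0.306 + 2010×0.856 = 2458 kg/h.
water mass fraction in S14 = 2458/4420 = 0.556.

0.556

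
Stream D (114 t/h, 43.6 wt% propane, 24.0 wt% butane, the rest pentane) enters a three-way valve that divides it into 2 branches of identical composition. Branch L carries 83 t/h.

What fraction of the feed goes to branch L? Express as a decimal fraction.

0.728

Fraction to L = 83/114 = 0.7281.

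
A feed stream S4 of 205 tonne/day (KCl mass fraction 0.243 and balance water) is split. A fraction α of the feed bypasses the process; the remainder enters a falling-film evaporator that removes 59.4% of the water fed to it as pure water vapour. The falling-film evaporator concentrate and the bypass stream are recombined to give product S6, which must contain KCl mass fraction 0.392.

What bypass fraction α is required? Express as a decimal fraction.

All 205×0.243 = 49.815 tonne/day of KCl reaches S6, so S6 = 49.815/0.392 = 127.08 tonne/day and vapour = 77.921 tonne/day.
The evaporator receives (1−α)·205 of feed at 0.757 water and removes 0.594 of that water:
0.594×0.757×(1−α)×205 = 77.921
(1−α) = 77.921/92.18 = 0.8453;  α = 0.1547.

0.155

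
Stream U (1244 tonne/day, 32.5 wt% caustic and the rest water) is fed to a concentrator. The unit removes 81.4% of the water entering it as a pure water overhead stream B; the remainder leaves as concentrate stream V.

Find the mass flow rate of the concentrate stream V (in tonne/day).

560.5 tonne/day

water entering = 1244×0.675 = 839.7 tonne/day; overhead removed = 0.814×839.7 = 683.52 tonne/day.
Concentrate = 1244 − 683.52 = 560.48 tonne/day.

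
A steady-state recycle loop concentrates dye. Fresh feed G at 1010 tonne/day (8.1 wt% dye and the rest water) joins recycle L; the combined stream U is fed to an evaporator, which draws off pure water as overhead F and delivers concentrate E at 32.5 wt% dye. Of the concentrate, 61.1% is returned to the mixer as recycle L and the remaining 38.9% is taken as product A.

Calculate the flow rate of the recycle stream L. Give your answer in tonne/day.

395.4 tonne/day

Overall dye balance (none leaves overhead): dye in fresh feed = dye in product, i.e. 1010×0.081 = (1−0.611)·E·0.325.
E = 81.81/(0.325×0.389) = 647.1 tonne/day.
Recycle L = 0.611×647.1 = 395.38 tonne/day.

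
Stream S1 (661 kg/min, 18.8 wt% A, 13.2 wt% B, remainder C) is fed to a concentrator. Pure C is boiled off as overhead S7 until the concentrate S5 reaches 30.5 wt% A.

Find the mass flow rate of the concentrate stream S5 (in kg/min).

407.4 kg/min

A is conserved: 661×0.188 = 124.27 kg/min all reports to the concentrate.
Concentrate = 124.27/(target fraction) = 407.44 kg/min.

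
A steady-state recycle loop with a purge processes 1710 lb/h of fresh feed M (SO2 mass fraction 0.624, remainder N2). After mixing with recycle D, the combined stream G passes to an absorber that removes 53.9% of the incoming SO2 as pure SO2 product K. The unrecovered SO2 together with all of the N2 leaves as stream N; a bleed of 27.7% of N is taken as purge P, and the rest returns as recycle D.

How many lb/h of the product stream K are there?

SO2 in G: m_A = 1710×0.624 + (1−0.277)·(1−0.539)·m_A, so m_A = 1067/0.6667 = 1600.5 lb/h.
Product K = 0.539×1600.5 = 862.66 lb/h.

862.7 lb/h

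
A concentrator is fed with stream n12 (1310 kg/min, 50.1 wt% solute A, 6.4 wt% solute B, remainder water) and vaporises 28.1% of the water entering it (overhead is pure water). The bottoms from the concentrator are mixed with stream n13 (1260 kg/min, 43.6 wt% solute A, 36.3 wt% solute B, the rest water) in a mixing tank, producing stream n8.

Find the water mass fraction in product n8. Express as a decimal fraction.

Vapour removed = 0.281×0.435×1310 = 160.13 kg/min; concentrate = 1149.9 kg/min.
water reaching the mixer = 409.72 (from concentrate) + 1260×0.201 = 662.98 kg/min.
Product flow = 1149.9 + 1260 = 2409.9 kg/min; water fraction = 0.2751.

0.2751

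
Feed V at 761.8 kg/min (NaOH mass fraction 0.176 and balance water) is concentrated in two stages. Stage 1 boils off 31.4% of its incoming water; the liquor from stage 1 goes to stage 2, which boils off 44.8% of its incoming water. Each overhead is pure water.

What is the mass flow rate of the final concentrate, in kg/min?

water in feed = 761.8×0.824 = 627.72 kg/min.
After stage 1: water left = (1−0.314)×627.72 = 430.62; stream total = 564.69 kg/min.
After stage 2: water left = (1−0.448)×430.62 = 237.7; final concentrate = 371.78 kg/min.

371.8 kg/min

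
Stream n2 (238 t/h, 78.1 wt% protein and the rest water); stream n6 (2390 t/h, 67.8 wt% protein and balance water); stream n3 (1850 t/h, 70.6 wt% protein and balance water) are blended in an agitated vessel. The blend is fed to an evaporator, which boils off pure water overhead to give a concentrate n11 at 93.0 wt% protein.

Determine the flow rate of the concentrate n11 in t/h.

protein entering = 238×0.781 + 2390×0.678 + 1850×0.706 = 3112.4 t/h.
All protein reports to n11, so n11 = 3112.4/0.930 = 3346.7 t/h.

3347 t/h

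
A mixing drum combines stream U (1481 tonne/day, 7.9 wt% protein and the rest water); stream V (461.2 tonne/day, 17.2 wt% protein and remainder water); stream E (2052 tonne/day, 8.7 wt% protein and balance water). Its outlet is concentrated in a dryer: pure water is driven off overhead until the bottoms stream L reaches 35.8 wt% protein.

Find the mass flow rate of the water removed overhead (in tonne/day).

protein entering = 1481×0.079 + 461.2×0.172 + 2052×0.087 = 374.85 tonne/day.
All protein reports to L, so L = 374.85/0.358 = 1047.1 tonne/day.
Total feed = 3994.2 tonne/day; overhead = 3994.2 − 1047.1 = 2947.1 tonne/day.

2947 tonne/day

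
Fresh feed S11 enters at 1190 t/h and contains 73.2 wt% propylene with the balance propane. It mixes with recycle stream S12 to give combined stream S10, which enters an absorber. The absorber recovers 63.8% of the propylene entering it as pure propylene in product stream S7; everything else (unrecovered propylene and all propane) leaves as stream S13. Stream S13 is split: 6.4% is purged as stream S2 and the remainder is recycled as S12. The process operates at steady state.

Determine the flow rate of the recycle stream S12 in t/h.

propane enters only via S11 and leaves only via the purge: 1190×0.268 = 0.064×(propane in S13), and the absorber passes all propane, so propane in S10 = propane in S13 = 4983.1 t/h.
propylene in S10: m_A = 1190×0.732 + (1−0.064)·(1−0.638)·m_A, so m_A = 871.08/0.6612 = 1317.5 t/h.
S13 = (1−0.638)×1317.5 + 4983.1 = 5460.1 t/h.
Recycle S12 = (1−0.064)×5460.1 = 5110.6 t/h.

5111 t/h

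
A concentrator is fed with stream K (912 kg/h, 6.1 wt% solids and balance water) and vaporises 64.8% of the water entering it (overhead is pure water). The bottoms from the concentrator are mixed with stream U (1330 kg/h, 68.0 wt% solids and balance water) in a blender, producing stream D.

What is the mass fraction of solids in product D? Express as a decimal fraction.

Vapour removed = 0.648×0.939×912 = 554.93 kg/h; concentrate = 357.07 kg/h.
solids reaching the mixer = 55.632 (from concentrate) + 1330×0.680 = 960.03 kg/h.
Product flow = 357.07 + 1330 = 1687.1 kg/h; solids fraction = 0.5691.

0.5691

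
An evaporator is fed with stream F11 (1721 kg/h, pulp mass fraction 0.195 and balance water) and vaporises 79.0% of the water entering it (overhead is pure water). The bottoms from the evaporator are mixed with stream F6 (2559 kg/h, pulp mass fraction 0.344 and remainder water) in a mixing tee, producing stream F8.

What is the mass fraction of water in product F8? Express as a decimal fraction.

0.618

Vapour removed = 0.790×0.805×1721 = 1094.5 kg/h; concentrate = 626.53 kg/h.
water reaching the mixer = 290.94 (from concentrate) + 2559×0.656 = 1969.6 kg/h.
Product flow = 626.53 + 2559 = 3185.5 kg/h; water fraction = 0.618.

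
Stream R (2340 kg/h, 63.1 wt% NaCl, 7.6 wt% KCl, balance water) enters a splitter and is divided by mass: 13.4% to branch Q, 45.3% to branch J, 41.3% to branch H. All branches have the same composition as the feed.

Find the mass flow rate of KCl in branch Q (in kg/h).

23.83 kg/h

Branch Q total = 0.134×2340 = 313.56 kg/h.
KCl in Q = 0.076×313.56 = 23.831 kg/h.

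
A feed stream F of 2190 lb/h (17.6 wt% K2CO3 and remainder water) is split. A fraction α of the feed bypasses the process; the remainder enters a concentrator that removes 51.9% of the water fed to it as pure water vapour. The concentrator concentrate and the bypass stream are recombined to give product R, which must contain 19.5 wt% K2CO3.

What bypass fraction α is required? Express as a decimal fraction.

0.772

All 2190×0.176 = 385.44 lb/h of K2CO3 reaches R, so R = 385.44/0.195 = 1976.6 lb/h and vapour = 213.38 lb/h.
The evaporator receives (1−α)·2190 of feed at 0.824 water and removes 0.519 of that water:
0.519×0.824×(1−α)×2190 = 213.38
(1−α) = 213.38/936.57 = 0.2278;  α = 0.7722.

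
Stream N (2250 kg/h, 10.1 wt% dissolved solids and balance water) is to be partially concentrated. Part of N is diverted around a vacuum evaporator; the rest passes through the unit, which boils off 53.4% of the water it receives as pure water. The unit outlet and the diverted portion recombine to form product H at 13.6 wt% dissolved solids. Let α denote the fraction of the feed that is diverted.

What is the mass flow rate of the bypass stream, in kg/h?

1044 kg/h

All 2250×0.101 = 227.25 kg/h of dissolved solids reaches H, so H = 227.25/0.136 = 1671 kg/h and vapour = 579.04 kg/h.
The evaporator receives (1−α)·2250 of feed at 0.899 water and removes 0.534 of that water:
0.534×0.899×(1−α)×2250 = 579.04
(1−α) = 579.04/1080.1 = 0.5361;  α = 0.4639.
Bypass flow = 0.4639×2250 = 1043.8 kg/h.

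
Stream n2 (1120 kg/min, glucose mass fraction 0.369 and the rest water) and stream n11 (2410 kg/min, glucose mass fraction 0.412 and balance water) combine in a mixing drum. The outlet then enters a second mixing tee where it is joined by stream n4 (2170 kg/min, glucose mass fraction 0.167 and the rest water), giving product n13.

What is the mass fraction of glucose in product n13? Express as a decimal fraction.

0.310

Overall, product flow = 5700 kg/min.
glucose in = 1120×0.369 + 2410×0.412 + 2170×0.167 = 1768.6 kg/min.
glucose fraction in n13 = 0.310.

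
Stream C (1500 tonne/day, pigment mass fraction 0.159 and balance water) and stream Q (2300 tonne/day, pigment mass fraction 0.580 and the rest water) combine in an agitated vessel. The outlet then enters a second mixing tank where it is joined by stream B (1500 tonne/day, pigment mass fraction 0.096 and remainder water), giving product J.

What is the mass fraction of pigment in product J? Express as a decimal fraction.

0.324

Overall, product flow = 5300 tonne/day.
pigment in = 1500×0.159 + 2300×0.580 + 1500×0.096 = 1716.5 tonne/day.
pigment fraction in J = 0.324.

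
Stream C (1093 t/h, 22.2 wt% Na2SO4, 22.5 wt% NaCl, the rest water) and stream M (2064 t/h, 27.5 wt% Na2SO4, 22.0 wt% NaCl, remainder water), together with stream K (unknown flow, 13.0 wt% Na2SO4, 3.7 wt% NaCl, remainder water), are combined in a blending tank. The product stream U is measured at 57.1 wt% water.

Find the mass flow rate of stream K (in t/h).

Let K be the unknown flow. Total out = 3157 + K.
water balance: 1646.7 + 0.833·K = 0.571·(3157 + K)
(0.833 − 0.571)·K = 0.571×3157 − 1646.7 = 155.9
K = 155.9 / 0.262 = 595.03 t/h

595 t/h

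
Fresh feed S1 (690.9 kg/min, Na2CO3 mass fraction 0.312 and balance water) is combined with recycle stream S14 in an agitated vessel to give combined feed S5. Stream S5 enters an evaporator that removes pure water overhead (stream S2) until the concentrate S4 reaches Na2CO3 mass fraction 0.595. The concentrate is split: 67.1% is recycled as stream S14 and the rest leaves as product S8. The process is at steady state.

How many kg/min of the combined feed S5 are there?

Overall Na2CO3 balance (none leaves overhead): Na2CO3 in fresh feed = Na2CO3 in product, i.e. 690.9×0.312 = (1−0.671)·S4·0.595.
S4 = 215.56/(0.595×0.329) = 1101.2 kg/min.
Recycle S14 = 0.671×1101.2 = 738.89 kg/min.
Combined feed S5 = 690.9 + 738.89 = 1429.8 kg/min.

1430 kg/min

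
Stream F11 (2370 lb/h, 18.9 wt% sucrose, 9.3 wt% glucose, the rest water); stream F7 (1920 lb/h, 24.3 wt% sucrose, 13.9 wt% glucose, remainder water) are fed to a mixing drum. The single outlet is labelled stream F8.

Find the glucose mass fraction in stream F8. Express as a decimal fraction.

Total flow out = 2370 + 1920 = 4290 lb/h.
glucose in = 2370×0.093 + 1920×0.139 = 487.29 lb/h.
glucose mass fraction in F8 = 487.29/4290 = 0.1136.

0.1136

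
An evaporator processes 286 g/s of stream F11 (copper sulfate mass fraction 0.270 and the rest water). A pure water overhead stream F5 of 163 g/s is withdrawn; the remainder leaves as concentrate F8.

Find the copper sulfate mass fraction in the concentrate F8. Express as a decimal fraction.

0.628

copper sulfate is not removed: 286×0.270 = 77.22 g/s of copper sulfate enters F8.
Concentrate = 286 − 163 = 123 g/s.
Mass fraction = 77.22/123 = 0.628.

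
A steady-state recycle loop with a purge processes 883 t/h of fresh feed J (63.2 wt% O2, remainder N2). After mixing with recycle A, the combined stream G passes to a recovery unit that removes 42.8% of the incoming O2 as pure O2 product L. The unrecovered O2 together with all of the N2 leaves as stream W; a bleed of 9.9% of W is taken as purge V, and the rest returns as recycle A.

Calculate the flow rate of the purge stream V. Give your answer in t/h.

N2 enters only via J and leaves only via the purge: 883×0.368 = 0.099×(N2 in W), and the recovery unit passes all N2, so N2 in G = N2 in W = 3282.3 t/h.
O2 in G: m_A = 883×0.632 + (1−0.099)·(1−0.428)·m_A, so m_A = 558.06/0.4846 = 1151.5 t/h.
W = (1−0.428)×1151.5 + 3282.3 = 3940.9 t/h.
Purge V = 0.099×3940.9 = 390.15 t/h.

390.2 t/h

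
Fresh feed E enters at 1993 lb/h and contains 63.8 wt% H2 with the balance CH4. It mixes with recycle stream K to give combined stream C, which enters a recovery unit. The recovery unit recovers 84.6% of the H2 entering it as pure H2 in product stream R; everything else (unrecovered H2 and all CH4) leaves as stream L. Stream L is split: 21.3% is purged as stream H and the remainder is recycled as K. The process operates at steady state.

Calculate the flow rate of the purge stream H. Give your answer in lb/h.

CH4 enters only via E and leaves only via the purge: 1993×0.362 = 0.213×(CH4 in L), and the recovery unit passes all CH4, so CH4 in C = CH4 in L = 3387.2 lb/h.
H2 in C: m_A = 1993×0.638 + (1−0.213)·(1−0.846)·m_A, so m_A = 1271.5/0.8788 = 1446.9 lb/h.
L = (1−0.846)×1446.9 + 3387.2 = 3610 lb/h.
Purge H = 0.213×3610 = 768.93 lb/h.

768.9 lb/h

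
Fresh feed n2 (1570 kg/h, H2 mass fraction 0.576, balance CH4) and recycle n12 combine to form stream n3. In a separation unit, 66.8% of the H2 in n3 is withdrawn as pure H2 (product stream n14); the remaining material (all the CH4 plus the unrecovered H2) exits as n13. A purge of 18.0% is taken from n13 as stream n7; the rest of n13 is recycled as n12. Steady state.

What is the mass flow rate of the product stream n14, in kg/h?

830.1 kg/h

H2 in n3: m_A = 1570×0.576 + (1−0.180)·(1−0.668)·m_A, so m_A = 904.32/0.7278 = 1242.6 kg/h.
Product n14 = 0.668×1242.6 = 830.06 kg/h.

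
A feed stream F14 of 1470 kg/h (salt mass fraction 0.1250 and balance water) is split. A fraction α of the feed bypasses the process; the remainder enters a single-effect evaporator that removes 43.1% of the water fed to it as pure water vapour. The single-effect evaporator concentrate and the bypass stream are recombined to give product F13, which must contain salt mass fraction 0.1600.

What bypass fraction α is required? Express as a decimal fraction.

0.420

All 1470×0.125 = 183.75 kg/h of salt reaches F13, so F13 = 183.75/0.160 = 1148.4 kg/h and vapour = 321.56 kg/h.
The evaporator receives (1−α)·1470 of feed at 0.875 water and removes 0.431 of that water:
0.431×0.875×(1−α)×1470 = 321.56
(1−α) = 321.56/554.37 = 0.5800;  α = 0.4200.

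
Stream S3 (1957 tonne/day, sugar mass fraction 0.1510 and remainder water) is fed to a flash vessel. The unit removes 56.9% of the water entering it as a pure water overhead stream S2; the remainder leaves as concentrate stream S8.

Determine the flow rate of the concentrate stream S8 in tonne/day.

1012 tonne/day

water entering = 1957×0.849 = 1661.5 tonne/day; overhead removed = 0.569×1661.5 = 945.39 tonne/day.
Concentrate = 1957 − 945.39 = 1011.6 tonne/day.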